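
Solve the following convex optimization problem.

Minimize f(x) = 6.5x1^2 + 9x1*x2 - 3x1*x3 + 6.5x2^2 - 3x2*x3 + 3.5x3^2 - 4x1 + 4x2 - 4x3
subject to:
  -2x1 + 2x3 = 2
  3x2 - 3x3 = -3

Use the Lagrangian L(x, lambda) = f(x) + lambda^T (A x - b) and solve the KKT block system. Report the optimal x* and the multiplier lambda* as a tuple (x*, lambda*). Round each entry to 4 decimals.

Form the Lagrangian:
  L(x, lambda) = (1/2) x^T Q x + c^T x + lambda^T (A x - b)
Stationarity (grad_x L = 0): Q x + c + A^T lambda = 0.
Primal feasibility: A x = b.

This gives the KKT block system:
  [ Q   A^T ] [ x     ]   [-c ]
  [ A    0  ] [ lambda ] = [ b ]

Solving the linear system:
  x*      = (0.0769, 0.0769, 1.0769)
  lambda* = (-2.7692, -0.8205)
  f(x*)   = -0.6154

x* = (0.0769, 0.0769, 1.0769), lambda* = (-2.7692, -0.8205)


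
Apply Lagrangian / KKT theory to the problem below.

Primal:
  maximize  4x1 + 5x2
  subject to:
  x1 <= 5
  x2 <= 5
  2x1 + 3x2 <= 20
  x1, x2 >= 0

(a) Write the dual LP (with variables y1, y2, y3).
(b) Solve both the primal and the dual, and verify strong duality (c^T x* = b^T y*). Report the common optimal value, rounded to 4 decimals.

The standard primal-dual pair for 'max c^T x s.t. A x <= b, x >= 0' is:
  Dual:  min b^T y  s.t.  A^T y >= c,  y >= 0.

So the dual LP is:
  minimize  5y1 + 5y2 + 20y3
  subject to:
    y1 + 2y3 >= 4
    y2 + 3y3 >= 5
    y1, y2, y3 >= 0

Solving the primal: x* = (5, 3.3333).
  primal value c^T x* = 36.6667.
Solving the dual: y* = (0.6667, 0, 1.6667).
  dual value b^T y* = 36.6667.
Strong duality: c^T x* = b^T y*. Confirmed.

36.6667


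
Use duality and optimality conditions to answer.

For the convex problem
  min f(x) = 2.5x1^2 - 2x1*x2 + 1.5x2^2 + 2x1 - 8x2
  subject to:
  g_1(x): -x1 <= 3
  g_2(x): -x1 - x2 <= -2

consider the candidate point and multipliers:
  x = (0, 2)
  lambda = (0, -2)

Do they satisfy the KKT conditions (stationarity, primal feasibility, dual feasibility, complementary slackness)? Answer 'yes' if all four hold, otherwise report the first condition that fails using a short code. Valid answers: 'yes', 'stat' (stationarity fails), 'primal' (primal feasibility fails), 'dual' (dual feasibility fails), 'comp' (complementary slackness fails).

Gradient of f: grad f(x) = Q x + c = (-2, -2)
Constraint values g_i(x) = a_i^T x - b_i:
  g_1((0, 2)) = -3
  g_2((0, 2)) = 0
Stationarity residual: grad f(x) + sum_i lambda_i a_i = (0, 0)
  -> stationarity OK
Primal feasibility (all g_i <= 0): OK
Dual feasibility (all lambda_i >= 0): FAILS
Complementary slackness (lambda_i * g_i(x) = 0 for all i): OK

Verdict: the first failing condition is dual_feasibility -> dual.

dual


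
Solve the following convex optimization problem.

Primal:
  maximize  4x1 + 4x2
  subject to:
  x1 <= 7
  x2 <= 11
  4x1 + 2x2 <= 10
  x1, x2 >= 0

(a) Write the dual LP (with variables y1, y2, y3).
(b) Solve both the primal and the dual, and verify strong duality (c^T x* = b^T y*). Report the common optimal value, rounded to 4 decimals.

The standard primal-dual pair for 'max c^T x s.t. A x <= b, x >= 0' is:
  Dual:  min b^T y  s.t.  A^T y >= c,  y >= 0.

So the dual LP is:
  minimize  7y1 + 11y2 + 10y3
  subject to:
    y1 + 4y3 >= 4
    y2 + 2y3 >= 4
    y1, y2, y3 >= 0

Solving the primal: x* = (0, 5).
  primal value c^T x* = 20.
Solving the dual: y* = (0, 0, 2).
  dual value b^T y* = 20.
Strong duality: c^T x* = b^T y*. Confirmed.

20


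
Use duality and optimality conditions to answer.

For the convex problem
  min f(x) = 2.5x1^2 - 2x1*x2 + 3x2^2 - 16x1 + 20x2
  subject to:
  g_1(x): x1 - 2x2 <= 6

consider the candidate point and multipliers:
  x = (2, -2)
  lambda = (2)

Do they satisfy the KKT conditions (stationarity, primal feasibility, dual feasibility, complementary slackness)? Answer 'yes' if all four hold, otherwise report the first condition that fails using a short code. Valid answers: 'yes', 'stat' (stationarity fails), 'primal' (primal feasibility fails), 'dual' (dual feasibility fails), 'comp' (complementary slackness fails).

Gradient of f: grad f(x) = Q x + c = (-2, 4)
Constraint values g_i(x) = a_i^T x - b_i:
  g_1((2, -2)) = 0
Stationarity residual: grad f(x) + sum_i lambda_i a_i = (0, 0)
  -> stationarity OK
Primal feasibility (all g_i <= 0): OK
Dual feasibility (all lambda_i >= 0): OK
Complementary slackness (lambda_i * g_i(x) = 0 for all i): OK

Verdict: yes, KKT holds.

yes


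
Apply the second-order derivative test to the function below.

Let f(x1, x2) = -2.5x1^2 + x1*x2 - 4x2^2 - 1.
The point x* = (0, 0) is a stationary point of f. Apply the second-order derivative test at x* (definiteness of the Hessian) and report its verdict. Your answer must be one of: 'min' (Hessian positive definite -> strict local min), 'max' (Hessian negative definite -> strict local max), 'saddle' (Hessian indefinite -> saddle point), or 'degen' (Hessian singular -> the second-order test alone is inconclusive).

Compute the Hessian H = grad^2 f:
  H = [[-5, 1], [1, -8]]
Verify stationarity: grad f(x*) = H x* + g = (0, 0).
Eigenvalues of H: -8.3028, -4.6972.
Both eigenvalues < 0, so H is negative definite -> x* is a strict local max.

max


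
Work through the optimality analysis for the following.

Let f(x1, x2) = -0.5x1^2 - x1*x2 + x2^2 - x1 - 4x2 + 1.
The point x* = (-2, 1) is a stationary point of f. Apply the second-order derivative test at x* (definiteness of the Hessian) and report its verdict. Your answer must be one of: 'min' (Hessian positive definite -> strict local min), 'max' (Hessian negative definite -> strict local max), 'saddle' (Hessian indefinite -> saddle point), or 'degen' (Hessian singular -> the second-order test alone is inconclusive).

Compute the Hessian H = grad^2 f:
  H = [[-1, -1], [-1, 2]]
Verify stationarity: grad f(x*) = H x* + g = (0, 0).
Eigenvalues of H: -1.3028, 2.3028.
Eigenvalues have mixed signs, so H is indefinite -> x* is a saddle point.

saddle


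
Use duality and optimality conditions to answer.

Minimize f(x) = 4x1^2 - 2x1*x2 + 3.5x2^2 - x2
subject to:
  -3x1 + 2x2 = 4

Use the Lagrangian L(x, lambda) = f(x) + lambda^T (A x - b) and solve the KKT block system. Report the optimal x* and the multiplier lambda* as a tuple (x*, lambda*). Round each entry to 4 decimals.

Form the Lagrangian:
  L(x, lambda) = (1/2) x^T Q x + c^T x + lambda^T (A x - b)
Stationarity (grad_x L = 0): Q x + c + A^T lambda = 0.
Primal feasibility: A x = b.

This gives the KKT block system:
  [ Q   A^T ] [ x     ]   [-c ]
  [ A    0  ] [ lambda ] = [ b ]

Solving the linear system:
  x*      = (-0.8732, 0.6901)
  lambda* = (-2.7887)
  f(x*)   = 5.2324

x* = (-0.8732, 0.6901), lambda* = (-2.7887)


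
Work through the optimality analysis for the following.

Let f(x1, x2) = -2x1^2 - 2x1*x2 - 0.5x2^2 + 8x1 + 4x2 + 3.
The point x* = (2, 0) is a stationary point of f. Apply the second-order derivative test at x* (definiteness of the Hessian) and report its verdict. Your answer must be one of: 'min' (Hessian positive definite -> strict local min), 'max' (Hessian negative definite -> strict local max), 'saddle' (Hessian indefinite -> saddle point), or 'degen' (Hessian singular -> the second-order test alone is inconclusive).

Compute the Hessian H = grad^2 f:
  H = [[-4, -2], [-2, -1]]
Verify stationarity: grad f(x*) = H x* + g = (0, 0).
Eigenvalues of H: -5, 0.
H has a zero eigenvalue (singular; negative semidefinite but not definite), so H is neither positive definite, negative definite, nor indefinite. The second-order test alone is inconclusive -> degen.
(Indeed, f is constant along the null direction of H through x*, so x* is not a strict local extremum.)

degen


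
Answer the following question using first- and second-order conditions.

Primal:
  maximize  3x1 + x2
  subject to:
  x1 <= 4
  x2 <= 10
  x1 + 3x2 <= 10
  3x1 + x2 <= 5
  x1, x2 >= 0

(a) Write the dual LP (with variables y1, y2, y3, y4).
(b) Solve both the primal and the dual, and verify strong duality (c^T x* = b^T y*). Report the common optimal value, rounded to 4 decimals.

The standard primal-dual pair for 'max c^T x s.t. A x <= b, x >= 0' is:
  Dual:  min b^T y  s.t.  A^T y >= c,  y >= 0.

So the dual LP is:
  minimize  4y1 + 10y2 + 10y3 + 5y4
  subject to:
    y1 + y3 + 3y4 >= 3
    y2 + 3y3 + y4 >= 1
    y1, y2, y3, y4 >= 0

Solving the primal: x* = (0.625, 3.125).
  primal value c^T x* = 5.
Solving the dual: y* = (0, 0, 0, 1).
  dual value b^T y* = 5.
Strong duality: c^T x* = b^T y*. Confirmed.

5


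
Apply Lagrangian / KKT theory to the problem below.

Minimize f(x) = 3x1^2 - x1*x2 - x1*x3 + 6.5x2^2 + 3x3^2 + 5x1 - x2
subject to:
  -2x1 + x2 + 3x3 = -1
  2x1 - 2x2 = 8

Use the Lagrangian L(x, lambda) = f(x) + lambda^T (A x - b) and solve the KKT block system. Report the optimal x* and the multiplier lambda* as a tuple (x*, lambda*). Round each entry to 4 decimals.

Form the Lagrangian:
  L(x, lambda) = (1/2) x^T Q x + c^T x + lambda^T (A x - b)
Stationarity (grad_x L = 0): Q x + c + A^T lambda = 0.
Primal feasibility: A x = b.

This gives the KKT block system:
  [ Q   A^T ] [ x     ]   [-c ]
  [ A    0  ] [ lambda ] = [ b ]

Solving the linear system:
  x*      = (2.5294, -1.4706, 1.8431)
  lambda* = (-2.8431, -12.7451)
  f(x*)   = 56.6176

x* = (2.5294, -1.4706, 1.8431), lambda* = (-2.8431, -12.7451)


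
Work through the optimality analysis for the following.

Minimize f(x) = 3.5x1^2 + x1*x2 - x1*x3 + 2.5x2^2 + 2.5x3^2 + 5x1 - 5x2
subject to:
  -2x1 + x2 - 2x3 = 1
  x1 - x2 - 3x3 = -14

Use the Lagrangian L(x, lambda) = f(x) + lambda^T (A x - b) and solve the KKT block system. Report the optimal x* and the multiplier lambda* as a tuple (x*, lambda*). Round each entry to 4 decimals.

Form the Lagrangian:
  L(x, lambda) = (1/2) x^T Q x + c^T x + lambda^T (A x - b)
Stationarity (grad_x L = 0): Q x + c + A^T lambda = 0.
Primal feasibility: A x = b.

This gives the KKT block system:
  [ Q   A^T ] [ x     ]   [-c ]
  [ A    0  ] [ lambda ] = [ b ]

Solving the linear system:
  x*      = (-2.0169, 2.9729, 3.0034)
  lambda* = (-1.3017, 6.5458)
  f(x*)   = 33.9966

x* = (-2.0169, 2.9729, 3.0034), lambda* = (-1.3017, 6.5458)


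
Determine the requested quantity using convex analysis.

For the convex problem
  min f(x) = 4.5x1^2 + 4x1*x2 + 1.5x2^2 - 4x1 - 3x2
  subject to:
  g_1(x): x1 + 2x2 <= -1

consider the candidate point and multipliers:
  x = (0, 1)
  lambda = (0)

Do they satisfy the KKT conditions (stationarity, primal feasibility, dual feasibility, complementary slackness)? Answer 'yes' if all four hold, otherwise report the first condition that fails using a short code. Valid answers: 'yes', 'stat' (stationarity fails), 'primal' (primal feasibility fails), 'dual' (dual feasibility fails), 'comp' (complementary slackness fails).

Gradient of f: grad f(x) = Q x + c = (0, 0)
Constraint values g_i(x) = a_i^T x - b_i:
  g_1((0, 1)) = 3
Stationarity residual: grad f(x) + sum_i lambda_i a_i = (0, 0)
  -> stationarity OK
Primal feasibility (all g_i <= 0): FAILS
Dual feasibility (all lambda_i >= 0): OK
Complementary slackness (lambda_i * g_i(x) = 0 for all i): OK

Verdict: the first failing condition is primal_feasibility -> primal.

primal


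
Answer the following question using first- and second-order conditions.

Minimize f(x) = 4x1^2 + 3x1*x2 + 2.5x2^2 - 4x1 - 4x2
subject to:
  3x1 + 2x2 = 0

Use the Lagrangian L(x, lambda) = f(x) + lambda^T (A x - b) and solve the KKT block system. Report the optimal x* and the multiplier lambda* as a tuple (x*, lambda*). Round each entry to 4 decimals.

Form the Lagrangian:
  L(x, lambda) = (1/2) x^T Q x + c^T x + lambda^T (A x - b)
Stationarity (grad_x L = 0): Q x + c + A^T lambda = 0.
Primal feasibility: A x = b.

This gives the KKT block system:
  [ Q   A^T ] [ x     ]   [-c ]
  [ A    0  ] [ lambda ] = [ b ]

Solving the linear system:
  x*      = (-0.1951, 0.2927)
  lambda* = (1.561)
  f(x*)   = -0.1951

x* = (-0.1951, 0.2927), lambda* = (1.561)


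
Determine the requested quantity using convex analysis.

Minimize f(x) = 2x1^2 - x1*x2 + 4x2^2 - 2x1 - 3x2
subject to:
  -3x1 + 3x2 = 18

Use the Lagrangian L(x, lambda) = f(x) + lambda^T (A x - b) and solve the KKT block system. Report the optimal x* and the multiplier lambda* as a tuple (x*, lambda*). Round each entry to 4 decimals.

Form the Lagrangian:
  L(x, lambda) = (1/2) x^T Q x + c^T x + lambda^T (A x - b)
Stationarity (grad_x L = 0): Q x + c + A^T lambda = 0.
Primal feasibility: A x = b.

This gives the KKT block system:
  [ Q   A^T ] [ x     ]   [-c ]
  [ A    0  ] [ lambda ] = [ b ]

Solving the linear system:
  x*      = (-3.7, 2.3)
  lambda* = (-6.3667)
  f(x*)   = 57.55

x* = (-3.7, 2.3), lambda* = (-6.3667)


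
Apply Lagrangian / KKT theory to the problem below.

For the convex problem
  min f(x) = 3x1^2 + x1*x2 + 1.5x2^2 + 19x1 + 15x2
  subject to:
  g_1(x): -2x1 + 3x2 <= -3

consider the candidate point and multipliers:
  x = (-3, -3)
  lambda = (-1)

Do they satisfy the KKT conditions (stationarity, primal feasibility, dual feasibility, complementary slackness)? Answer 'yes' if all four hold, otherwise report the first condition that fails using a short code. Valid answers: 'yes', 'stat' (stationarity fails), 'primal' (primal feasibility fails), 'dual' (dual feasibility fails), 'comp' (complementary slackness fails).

Gradient of f: grad f(x) = Q x + c = (-2, 3)
Constraint values g_i(x) = a_i^T x - b_i:
  g_1((-3, -3)) = 0
Stationarity residual: grad f(x) + sum_i lambda_i a_i = (0, 0)
  -> stationarity OK
Primal feasibility (all g_i <= 0): OK
Dual feasibility (all lambda_i >= 0): FAILS
Complementary slackness (lambda_i * g_i(x) = 0 for all i): OK

Verdict: the first failing condition is dual_feasibility -> dual.

dual


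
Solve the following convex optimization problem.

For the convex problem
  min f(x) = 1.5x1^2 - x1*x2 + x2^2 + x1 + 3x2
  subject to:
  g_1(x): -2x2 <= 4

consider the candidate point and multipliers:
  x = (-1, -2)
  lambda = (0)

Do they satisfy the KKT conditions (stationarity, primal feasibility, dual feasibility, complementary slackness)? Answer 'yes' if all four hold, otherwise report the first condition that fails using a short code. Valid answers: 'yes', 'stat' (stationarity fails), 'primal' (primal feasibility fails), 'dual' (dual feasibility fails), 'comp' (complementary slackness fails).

Gradient of f: grad f(x) = Q x + c = (0, 0)
Constraint values g_i(x) = a_i^T x - b_i:
  g_1((-1, -2)) = 0
Stationarity residual: grad f(x) + sum_i lambda_i a_i = (0, 0)
  -> stationarity OK
Primal feasibility (all g_i <= 0): OK
Dual feasibility (all lambda_i >= 0): OK
Complementary slackness (lambda_i * g_i(x) = 0 for all i): OK

Verdict: yes, KKT holds.

yes


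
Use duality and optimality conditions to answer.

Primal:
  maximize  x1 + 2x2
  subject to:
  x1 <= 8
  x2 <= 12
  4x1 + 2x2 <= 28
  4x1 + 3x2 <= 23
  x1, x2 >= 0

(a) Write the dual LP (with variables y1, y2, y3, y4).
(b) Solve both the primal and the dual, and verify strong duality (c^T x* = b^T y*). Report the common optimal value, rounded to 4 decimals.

The standard primal-dual pair for 'max c^T x s.t. A x <= b, x >= 0' is:
  Dual:  min b^T y  s.t.  A^T y >= c,  y >= 0.

So the dual LP is:
  minimize  8y1 + 12y2 + 28y3 + 23y4
  subject to:
    y1 + 4y3 + 4y4 >= 1
    y2 + 2y3 + 3y4 >= 2
    y1, y2, y3, y4 >= 0

Solving the primal: x* = (0, 7.6667).
  primal value c^T x* = 15.3333.
Solving the dual: y* = (0, 0, 0, 0.6667).
  dual value b^T y* = 15.3333.
Strong duality: c^T x* = b^T y*. Confirmed.

15.3333


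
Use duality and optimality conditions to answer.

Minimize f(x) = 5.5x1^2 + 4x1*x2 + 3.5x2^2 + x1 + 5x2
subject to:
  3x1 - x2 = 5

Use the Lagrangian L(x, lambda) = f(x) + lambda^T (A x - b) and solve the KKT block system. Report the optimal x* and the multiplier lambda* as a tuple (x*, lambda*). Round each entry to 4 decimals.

Form the Lagrangian:
  L(x, lambda) = (1/2) x^T Q x + c^T x + lambda^T (A x - b)
Stationarity (grad_x L = 0): Q x + c + A^T lambda = 0.
Primal feasibility: A x = b.

This gives the KKT block system:
  [ Q   A^T ] [ x     ]   [-c ]
  [ A    0  ] [ lambda ] = [ b ]

Solving the linear system:
  x*      = (1.1122, -1.6633)
  lambda* = (-2.1939)
  f(x*)   = 1.8827

x* = (1.1122, -1.6633), lambda* = (-2.1939)


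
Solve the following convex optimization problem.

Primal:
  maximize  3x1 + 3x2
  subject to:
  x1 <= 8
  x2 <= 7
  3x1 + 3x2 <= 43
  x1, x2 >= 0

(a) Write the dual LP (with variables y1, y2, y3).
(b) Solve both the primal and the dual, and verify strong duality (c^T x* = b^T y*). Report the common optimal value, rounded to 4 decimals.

The standard primal-dual pair for 'max c^T x s.t. A x <= b, x >= 0' is:
  Dual:  min b^T y  s.t.  A^T y >= c,  y >= 0.

So the dual LP is:
  minimize  8y1 + 7y2 + 43y3
  subject to:
    y1 + 3y3 >= 3
    y2 + 3y3 >= 3
    y1, y2, y3 >= 0

Solving the primal: x* = (7.3333, 7).
  primal value c^T x* = 43.
Solving the dual: y* = (0, 0, 1).
  dual value b^T y* = 43.
Strong duality: c^T x* = b^T y*. Confirmed.

43


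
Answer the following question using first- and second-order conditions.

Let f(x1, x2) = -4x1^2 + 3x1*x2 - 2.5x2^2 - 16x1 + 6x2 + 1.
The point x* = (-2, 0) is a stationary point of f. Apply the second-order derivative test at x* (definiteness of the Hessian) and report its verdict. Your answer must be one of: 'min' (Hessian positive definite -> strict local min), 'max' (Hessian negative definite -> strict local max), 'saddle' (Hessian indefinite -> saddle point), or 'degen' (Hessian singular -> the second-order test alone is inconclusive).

Compute the Hessian H = grad^2 f:
  H = [[-8, 3], [3, -5]]
Verify stationarity: grad f(x*) = H x* + g = (0, 0).
Eigenvalues of H: -9.8541, -3.1459.
Both eigenvalues < 0, so H is negative definite -> x* is a strict local max.

max


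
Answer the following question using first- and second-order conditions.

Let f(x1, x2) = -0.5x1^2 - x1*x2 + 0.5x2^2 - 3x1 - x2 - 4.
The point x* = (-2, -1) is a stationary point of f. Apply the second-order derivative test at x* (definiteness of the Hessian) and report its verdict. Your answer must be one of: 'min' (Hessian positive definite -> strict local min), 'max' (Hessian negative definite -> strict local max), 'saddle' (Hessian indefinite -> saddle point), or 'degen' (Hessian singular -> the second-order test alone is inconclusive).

Compute the Hessian H = grad^2 f:
  H = [[-1, -1], [-1, 1]]
Verify stationarity: grad f(x*) = H x* + g = (0, 0).
Eigenvalues of H: -1.4142, 1.4142.
Eigenvalues have mixed signs, so H is indefinite -> x* is a saddle point.

saddle


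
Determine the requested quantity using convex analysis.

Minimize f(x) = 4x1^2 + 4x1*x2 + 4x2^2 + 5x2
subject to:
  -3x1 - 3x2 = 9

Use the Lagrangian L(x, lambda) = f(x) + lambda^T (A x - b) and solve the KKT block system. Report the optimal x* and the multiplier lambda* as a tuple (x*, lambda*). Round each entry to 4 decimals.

Form the Lagrangian:
  L(x, lambda) = (1/2) x^T Q x + c^T x + lambda^T (A x - b)
Stationarity (grad_x L = 0): Q x + c + A^T lambda = 0.
Primal feasibility: A x = b.

This gives the KKT block system:
  [ Q   A^T ] [ x     ]   [-c ]
  [ A    0  ] [ lambda ] = [ b ]

Solving the linear system:
  x*      = (-0.875, -2.125)
  lambda* = (-5.1667)
  f(x*)   = 17.9375

x* = (-0.875, -2.125), lambda* = (-5.1667)


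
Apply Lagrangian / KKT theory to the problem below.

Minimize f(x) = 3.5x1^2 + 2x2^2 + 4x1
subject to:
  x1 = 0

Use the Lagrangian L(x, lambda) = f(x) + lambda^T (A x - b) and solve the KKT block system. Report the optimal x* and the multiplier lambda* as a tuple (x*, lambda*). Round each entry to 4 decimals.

Form the Lagrangian:
  L(x, lambda) = (1/2) x^T Q x + c^T x + lambda^T (A x - b)
Stationarity (grad_x L = 0): Q x + c + A^T lambda = 0.
Primal feasibility: A x = b.

This gives the KKT block system:
  [ Q   A^T ] [ x     ]   [-c ]
  [ A    0  ] [ lambda ] = [ b ]

Solving the linear system:
  x*      = (0, 0)
  lambda* = (-4)
  f(x*)   = 0

x* = (0, 0), lambda* = (-4)


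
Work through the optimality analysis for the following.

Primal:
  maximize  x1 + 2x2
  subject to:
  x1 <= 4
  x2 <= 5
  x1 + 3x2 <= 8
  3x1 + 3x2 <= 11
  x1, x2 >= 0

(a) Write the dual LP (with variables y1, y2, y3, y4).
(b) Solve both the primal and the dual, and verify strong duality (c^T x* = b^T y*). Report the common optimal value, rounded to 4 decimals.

The standard primal-dual pair for 'max c^T x s.t. A x <= b, x >= 0' is:
  Dual:  min b^T y  s.t.  A^T y >= c,  y >= 0.

So the dual LP is:
  minimize  4y1 + 5y2 + 8y3 + 11y4
  subject to:
    y1 + y3 + 3y4 >= 1
    y2 + 3y3 + 3y4 >= 2
    y1, y2, y3, y4 >= 0

Solving the primal: x* = (1.5, 2.1667).
  primal value c^T x* = 5.8333.
Solving the dual: y* = (0, 0, 0.5, 0.1667).
  dual value b^T y* = 5.8333.
Strong duality: c^T x* = b^T y*. Confirmed.

5.8333


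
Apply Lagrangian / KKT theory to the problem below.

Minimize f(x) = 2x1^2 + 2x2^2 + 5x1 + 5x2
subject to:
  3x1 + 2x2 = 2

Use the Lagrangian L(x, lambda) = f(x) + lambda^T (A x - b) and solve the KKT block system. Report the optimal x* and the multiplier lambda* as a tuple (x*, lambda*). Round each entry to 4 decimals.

Form the Lagrangian:
  L(x, lambda) = (1/2) x^T Q x + c^T x + lambda^T (A x - b)
Stationarity (grad_x L = 0): Q x + c + A^T lambda = 0.
Primal feasibility: A x = b.

This gives the KKT block system:
  [ Q   A^T ] [ x     ]   [-c ]
  [ A    0  ] [ lambda ] = [ b ]

Solving the linear system:
  x*      = (0.6538, 0.0192)
  lambda* = (-2.5385)
  f(x*)   = 4.2212

x* = (0.6538, 0.0192), lambda* = (-2.5385)


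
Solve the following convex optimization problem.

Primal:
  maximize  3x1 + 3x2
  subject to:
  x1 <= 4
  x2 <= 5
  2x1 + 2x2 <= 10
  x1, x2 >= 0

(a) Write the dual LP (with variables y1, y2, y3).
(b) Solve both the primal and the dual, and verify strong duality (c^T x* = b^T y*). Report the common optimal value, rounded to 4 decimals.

The standard primal-dual pair for 'max c^T x s.t. A x <= b, x >= 0' is:
  Dual:  min b^T y  s.t.  A^T y >= c,  y >= 0.

So the dual LP is:
  minimize  4y1 + 5y2 + 10y3
  subject to:
    y1 + 2y3 >= 3
    y2 + 2y3 >= 3
    y1, y2, y3 >= 0

Solving the primal: x* = (0, 5).
  primal value c^T x* = 15.
Solving the dual: y* = (0, 0, 1.5).
  dual value b^T y* = 15.
Strong duality: c^T x* = b^T y*. Confirmed.

15


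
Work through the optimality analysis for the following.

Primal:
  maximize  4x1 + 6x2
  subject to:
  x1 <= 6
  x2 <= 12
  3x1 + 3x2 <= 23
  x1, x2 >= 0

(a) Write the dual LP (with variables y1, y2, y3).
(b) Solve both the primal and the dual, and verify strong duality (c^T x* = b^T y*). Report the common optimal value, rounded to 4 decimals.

The standard primal-dual pair for 'max c^T x s.t. A x <= b, x >= 0' is:
  Dual:  min b^T y  s.t.  A^T y >= c,  y >= 0.

So the dual LP is:
  minimize  6y1 + 12y2 + 23y3
  subject to:
    y1 + 3y3 >= 4
    y2 + 3y3 >= 6
    y1, y2, y3 >= 0

Solving the primal: x* = (0, 7.6667).
  primal value c^T x* = 46.
Solving the dual: y* = (0, 0, 2).
  dual value b^T y* = 46.
Strong duality: c^T x* = b^T y*. Confirmed.

46


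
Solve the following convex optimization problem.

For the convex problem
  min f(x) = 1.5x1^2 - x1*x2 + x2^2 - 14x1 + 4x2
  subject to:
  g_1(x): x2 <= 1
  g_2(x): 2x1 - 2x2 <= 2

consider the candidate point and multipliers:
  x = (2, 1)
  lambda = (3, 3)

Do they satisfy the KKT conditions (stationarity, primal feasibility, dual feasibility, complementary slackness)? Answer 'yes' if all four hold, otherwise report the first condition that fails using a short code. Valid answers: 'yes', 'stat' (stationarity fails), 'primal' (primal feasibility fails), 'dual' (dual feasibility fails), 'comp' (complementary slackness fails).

Gradient of f: grad f(x) = Q x + c = (-9, 4)
Constraint values g_i(x) = a_i^T x - b_i:
  g_1((2, 1)) = 0
  g_2((2, 1)) = 0
Stationarity residual: grad f(x) + sum_i lambda_i a_i = (-3, 1)
  -> stationarity FAILS
Primal feasibility (all g_i <= 0): OK
Dual feasibility (all lambda_i >= 0): OK
Complementary slackness (lambda_i * g_i(x) = 0 for all i): OK

Verdict: the first failing condition is stationarity -> stat.

stat


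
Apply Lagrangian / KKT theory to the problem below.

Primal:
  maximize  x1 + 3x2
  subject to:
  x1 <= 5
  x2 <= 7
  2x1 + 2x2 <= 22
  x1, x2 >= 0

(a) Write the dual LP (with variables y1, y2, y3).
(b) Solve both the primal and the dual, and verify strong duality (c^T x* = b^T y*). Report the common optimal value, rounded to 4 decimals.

The standard primal-dual pair for 'max c^T x s.t. A x <= b, x >= 0' is:
  Dual:  min b^T y  s.t.  A^T y >= c,  y >= 0.

So the dual LP is:
  minimize  5y1 + 7y2 + 22y3
  subject to:
    y1 + 2y3 >= 1
    y2 + 2y3 >= 3
    y1, y2, y3 >= 0

Solving the primal: x* = (4, 7).
  primal value c^T x* = 25.
Solving the dual: y* = (0, 2, 0.5).
  dual value b^T y* = 25.
Strong duality: c^T x* = b^T y*. Confirmed.

25


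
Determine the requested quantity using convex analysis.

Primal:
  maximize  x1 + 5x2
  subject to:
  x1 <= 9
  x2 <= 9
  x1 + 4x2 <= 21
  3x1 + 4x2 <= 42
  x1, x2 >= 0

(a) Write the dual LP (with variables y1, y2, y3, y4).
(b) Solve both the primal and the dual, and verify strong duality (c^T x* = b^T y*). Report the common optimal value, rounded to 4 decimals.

The standard primal-dual pair for 'max c^T x s.t. A x <= b, x >= 0' is:
  Dual:  min b^T y  s.t.  A^T y >= c,  y >= 0.

So the dual LP is:
  minimize  9y1 + 9y2 + 21y3 + 42y4
  subject to:
    y1 + y3 + 3y4 >= 1
    y2 + 4y3 + 4y4 >= 5
    y1, y2, y3, y4 >= 0

Solving the primal: x* = (0, 5.25).
  primal value c^T x* = 26.25.
Solving the dual: y* = (0, 0, 1.25, 0).
  dual value b^T y* = 26.25.
Strong duality: c^T x* = b^T y*. Confirmed.

26.25


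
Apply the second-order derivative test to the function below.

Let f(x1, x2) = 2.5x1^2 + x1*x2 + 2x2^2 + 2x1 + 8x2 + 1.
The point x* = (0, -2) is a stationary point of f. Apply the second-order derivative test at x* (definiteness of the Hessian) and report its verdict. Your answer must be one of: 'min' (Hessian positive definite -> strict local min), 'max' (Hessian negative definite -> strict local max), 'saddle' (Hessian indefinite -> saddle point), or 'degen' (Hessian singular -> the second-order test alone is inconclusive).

Compute the Hessian H = grad^2 f:
  H = [[5, 1], [1, 4]]
Verify stationarity: grad f(x*) = H x* + g = (0, 0).
Eigenvalues of H: 3.382, 5.618.
Both eigenvalues > 0, so H is positive definite -> x* is a strict local min.

min


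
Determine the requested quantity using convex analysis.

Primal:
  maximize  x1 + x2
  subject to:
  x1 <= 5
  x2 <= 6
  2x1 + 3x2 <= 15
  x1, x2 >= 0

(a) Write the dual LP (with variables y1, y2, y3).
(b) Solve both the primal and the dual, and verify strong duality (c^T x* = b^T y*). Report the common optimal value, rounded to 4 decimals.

The standard primal-dual pair for 'max c^T x s.t. A x <= b, x >= 0' is:
  Dual:  min b^T y  s.t.  A^T y >= c,  y >= 0.

So the dual LP is:
  minimize  5y1 + 6y2 + 15y3
  subject to:
    y1 + 2y3 >= 1
    y2 + 3y3 >= 1
    y1, y2, y3 >= 0

Solving the primal: x* = (5, 1.6667).
  primal value c^T x* = 6.6667.
Solving the dual: y* = (0.3333, 0, 0.3333).
  dual value b^T y* = 6.6667.
Strong duality: c^T x* = b^T y*. Confirmed.

6.6667


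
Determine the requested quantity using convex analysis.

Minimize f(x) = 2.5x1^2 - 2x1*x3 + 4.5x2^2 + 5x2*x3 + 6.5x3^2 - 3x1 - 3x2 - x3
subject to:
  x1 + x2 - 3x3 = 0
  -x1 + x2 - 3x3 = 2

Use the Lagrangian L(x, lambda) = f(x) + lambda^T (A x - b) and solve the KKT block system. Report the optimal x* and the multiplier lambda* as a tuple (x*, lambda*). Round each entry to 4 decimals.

Form the Lagrangian:
  L(x, lambda) = (1/2) x^T Q x + c^T x + lambda^T (A x - b)
Stationarity (grad_x L = 0): Q x + c + A^T lambda = 0.
Primal feasibility: A x = b.

This gives the KKT block system:
  [ Q   A^T ] [ x     ]   [-c ]
  [ A    0  ] [ lambda ] = [ b ]

Solving the linear system:
  x*      = (-1, 0.4194, -0.1935)
  lambda* = (3.9032, -3.7097)
  f(x*)   = 4.6774

x* = (-1, 0.4194, -0.1935), lambda* = (3.9032, -3.7097)


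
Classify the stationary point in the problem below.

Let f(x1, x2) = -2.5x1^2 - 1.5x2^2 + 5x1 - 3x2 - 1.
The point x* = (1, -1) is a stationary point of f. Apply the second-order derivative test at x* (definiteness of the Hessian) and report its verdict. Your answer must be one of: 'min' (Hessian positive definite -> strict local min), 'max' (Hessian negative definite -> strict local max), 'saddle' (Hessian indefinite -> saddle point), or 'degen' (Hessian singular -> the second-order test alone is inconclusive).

Compute the Hessian H = grad^2 f:
  H = [[-5, 0], [0, -3]]
Verify stationarity: grad f(x*) = H x* + g = (0, 0).
Eigenvalues of H: -5, -3.
Both eigenvalues < 0, so H is negative definite -> x* is a strict local max.

max


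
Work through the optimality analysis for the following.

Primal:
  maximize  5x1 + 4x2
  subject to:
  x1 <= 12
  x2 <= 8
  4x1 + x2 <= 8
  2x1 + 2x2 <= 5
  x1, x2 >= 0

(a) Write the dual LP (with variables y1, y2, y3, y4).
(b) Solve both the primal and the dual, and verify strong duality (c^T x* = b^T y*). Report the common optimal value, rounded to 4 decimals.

The standard primal-dual pair for 'max c^T x s.t. A x <= b, x >= 0' is:
  Dual:  min b^T y  s.t.  A^T y >= c,  y >= 0.

So the dual LP is:
  minimize  12y1 + 8y2 + 8y3 + 5y4
  subject to:
    y1 + 4y3 + 2y4 >= 5
    y2 + y3 + 2y4 >= 4
    y1, y2, y3, y4 >= 0

Solving the primal: x* = (1.8333, 0.6667).
  primal value c^T x* = 11.8333.
Solving the dual: y* = (0, 0, 0.3333, 1.8333).
  dual value b^T y* = 11.8333.
Strong duality: c^T x* = b^T y*. Confirmed.

11.8333


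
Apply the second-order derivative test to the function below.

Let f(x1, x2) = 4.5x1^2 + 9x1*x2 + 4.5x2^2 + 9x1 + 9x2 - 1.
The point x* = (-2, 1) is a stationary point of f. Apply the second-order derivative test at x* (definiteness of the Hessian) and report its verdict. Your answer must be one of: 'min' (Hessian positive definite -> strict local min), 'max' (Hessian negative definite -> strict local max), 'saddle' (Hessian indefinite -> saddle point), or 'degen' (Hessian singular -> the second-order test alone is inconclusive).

Compute the Hessian H = grad^2 f:
  H = [[9, 9], [9, 9]]
Verify stationarity: grad f(x*) = H x* + g = (0, 0).
Eigenvalues of H: 0, 18.
H has a zero eigenvalue (singular; positive semidefinite but not definite), so H is neither positive definite, negative definite, nor indefinite. The second-order test alone is inconclusive -> degen.
(Indeed, f is constant along the null direction of H through x*, so x* is not a strict local extremum.)

degen


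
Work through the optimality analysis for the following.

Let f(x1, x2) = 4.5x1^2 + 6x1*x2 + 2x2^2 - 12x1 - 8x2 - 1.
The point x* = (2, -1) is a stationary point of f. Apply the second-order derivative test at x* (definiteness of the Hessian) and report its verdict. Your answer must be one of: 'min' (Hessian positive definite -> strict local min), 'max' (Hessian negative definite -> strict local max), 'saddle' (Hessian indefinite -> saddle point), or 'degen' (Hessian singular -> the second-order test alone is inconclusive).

Compute the Hessian H = grad^2 f:
  H = [[9, 6], [6, 4]]
Verify stationarity: grad f(x*) = H x* + g = (0, 0).
Eigenvalues of H: 0, 13.
H has a zero eigenvalue (singular; positive semidefinite but not definite), so H is neither positive definite, negative definite, nor indefinite. The second-order test alone is inconclusive -> degen.
(Indeed, f is constant along the null direction of H through x*, so x* is not a strict local extremum.)

degen


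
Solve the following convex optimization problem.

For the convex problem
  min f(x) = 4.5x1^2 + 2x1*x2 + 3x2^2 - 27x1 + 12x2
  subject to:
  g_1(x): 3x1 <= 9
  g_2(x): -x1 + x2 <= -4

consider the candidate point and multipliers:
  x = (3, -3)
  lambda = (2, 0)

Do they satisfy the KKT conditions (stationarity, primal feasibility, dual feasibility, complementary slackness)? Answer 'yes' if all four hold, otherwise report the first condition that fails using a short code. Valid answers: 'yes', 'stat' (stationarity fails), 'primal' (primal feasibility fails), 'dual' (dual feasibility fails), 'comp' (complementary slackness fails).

Gradient of f: grad f(x) = Q x + c = (-6, 0)
Constraint values g_i(x) = a_i^T x - b_i:
  g_1((3, -3)) = 0
  g_2((3, -3)) = -2
Stationarity residual: grad f(x) + sum_i lambda_i a_i = (0, 0)
  -> stationarity OK
Primal feasibility (all g_i <= 0): OK
Dual feasibility (all lambda_i >= 0): OK
Complementary slackness (lambda_i * g_i(x) = 0 for all i): OK

Verdict: yes, KKT holds.

yes


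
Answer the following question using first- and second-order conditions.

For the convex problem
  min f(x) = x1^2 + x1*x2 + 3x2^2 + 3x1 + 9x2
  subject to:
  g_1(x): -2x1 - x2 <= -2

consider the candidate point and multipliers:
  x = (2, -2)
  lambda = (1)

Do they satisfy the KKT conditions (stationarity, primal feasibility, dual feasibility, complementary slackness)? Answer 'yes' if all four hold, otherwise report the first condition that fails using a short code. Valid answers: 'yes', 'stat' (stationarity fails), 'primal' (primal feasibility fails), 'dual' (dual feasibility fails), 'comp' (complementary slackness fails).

Gradient of f: grad f(x) = Q x + c = (5, -1)
Constraint values g_i(x) = a_i^T x - b_i:
  g_1((2, -2)) = 0
Stationarity residual: grad f(x) + sum_i lambda_i a_i = (3, -2)
  -> stationarity FAILS
Primal feasibility (all g_i <= 0): OK
Dual feasibility (all lambda_i >= 0): OK
Complementary slackness (lambda_i * g_i(x) = 0 for all i): OK

Verdict: the first failing condition is stationarity -> stat.

stat


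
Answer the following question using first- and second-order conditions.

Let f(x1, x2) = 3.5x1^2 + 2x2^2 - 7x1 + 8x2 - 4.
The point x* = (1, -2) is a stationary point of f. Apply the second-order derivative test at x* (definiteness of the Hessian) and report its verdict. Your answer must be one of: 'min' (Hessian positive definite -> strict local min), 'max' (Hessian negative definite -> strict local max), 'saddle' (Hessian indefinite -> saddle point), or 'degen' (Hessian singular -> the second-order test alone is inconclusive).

Compute the Hessian H = grad^2 f:
  H = [[7, 0], [0, 4]]
Verify stationarity: grad f(x*) = H x* + g = (0, 0).
Eigenvalues of H: 4, 7.
Both eigenvalues > 0, so H is positive definite -> x* is a strict local min.

min


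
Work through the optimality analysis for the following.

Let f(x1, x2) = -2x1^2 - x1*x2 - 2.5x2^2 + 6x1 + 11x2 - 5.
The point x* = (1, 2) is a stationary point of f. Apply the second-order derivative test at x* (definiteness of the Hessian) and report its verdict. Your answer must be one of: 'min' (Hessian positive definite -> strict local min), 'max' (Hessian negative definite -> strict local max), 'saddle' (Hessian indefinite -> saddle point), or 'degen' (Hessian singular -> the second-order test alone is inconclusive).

Compute the Hessian H = grad^2 f:
  H = [[-4, -1], [-1, -5]]
Verify stationarity: grad f(x*) = H x* + g = (0, 0).
Eigenvalues of H: -5.618, -3.382.
Both eigenvalues < 0, so H is negative definite -> x* is a strict local max.

max


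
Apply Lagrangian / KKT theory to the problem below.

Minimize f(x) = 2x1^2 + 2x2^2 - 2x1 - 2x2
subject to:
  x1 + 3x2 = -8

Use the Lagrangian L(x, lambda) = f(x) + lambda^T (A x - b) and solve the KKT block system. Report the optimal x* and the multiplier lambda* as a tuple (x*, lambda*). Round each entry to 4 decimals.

Form the Lagrangian:
  L(x, lambda) = (1/2) x^T Q x + c^T x + lambda^T (A x - b)
Stationarity (grad_x L = 0): Q x + c + A^T lambda = 0.
Primal feasibility: A x = b.

This gives the KKT block system:
  [ Q   A^T ] [ x     ]   [-c ]
  [ A    0  ] [ lambda ] = [ b ]

Solving the linear system:
  x*      = (-0.5, -2.5)
  lambda* = (4)
  f(x*)   = 19

x* = (-0.5, -2.5), lambda* = (4)


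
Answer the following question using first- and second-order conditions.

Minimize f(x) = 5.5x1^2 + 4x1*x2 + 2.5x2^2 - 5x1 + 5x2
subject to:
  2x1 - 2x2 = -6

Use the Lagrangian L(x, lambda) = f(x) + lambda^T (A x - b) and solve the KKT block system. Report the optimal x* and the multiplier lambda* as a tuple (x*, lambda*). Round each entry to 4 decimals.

Form the Lagrangian:
  L(x, lambda) = (1/2) x^T Q x + c^T x + lambda^T (A x - b)
Stationarity (grad_x L = 0): Q x + c + A^T lambda = 0.
Primal feasibility: A x = b.

This gives the KKT block system:
  [ Q   A^T ] [ x     ]   [-c ]
  [ A    0  ] [ lambda ] = [ b ]

Solving the linear system:
  x*      = (-1.125, 1.875)
  lambda* = (4.9375)
  f(x*)   = 22.3125

x* = (-1.125, 1.875), lambda* = (4.9375)


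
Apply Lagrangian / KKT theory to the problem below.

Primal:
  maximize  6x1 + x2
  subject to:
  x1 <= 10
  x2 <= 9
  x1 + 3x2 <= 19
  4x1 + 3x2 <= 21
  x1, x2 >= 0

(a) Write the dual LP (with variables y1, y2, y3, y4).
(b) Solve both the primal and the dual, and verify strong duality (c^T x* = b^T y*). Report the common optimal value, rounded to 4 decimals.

The standard primal-dual pair for 'max c^T x s.t. A x <= b, x >= 0' is:
  Dual:  min b^T y  s.t.  A^T y >= c,  y >= 0.

So the dual LP is:
  minimize  10y1 + 9y2 + 19y3 + 21y4
  subject to:
    y1 + y3 + 4y4 >= 6
    y2 + 3y3 + 3y4 >= 1
    y1, y2, y3, y4 >= 0

Solving the primal: x* = (5.25, 0).
  primal value c^T x* = 31.5.
Solving the dual: y* = (0, 0, 0, 1.5).
  dual value b^T y* = 31.5.
Strong duality: c^T x* = b^T y*. Confirmed.

31.5


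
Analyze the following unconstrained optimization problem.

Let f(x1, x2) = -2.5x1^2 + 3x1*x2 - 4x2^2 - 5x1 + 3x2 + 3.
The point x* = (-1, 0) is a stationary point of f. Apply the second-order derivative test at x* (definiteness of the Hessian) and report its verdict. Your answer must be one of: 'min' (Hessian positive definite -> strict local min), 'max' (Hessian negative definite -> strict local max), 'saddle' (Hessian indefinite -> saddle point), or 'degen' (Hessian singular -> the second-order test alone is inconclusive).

Compute the Hessian H = grad^2 f:
  H = [[-5, 3], [3, -8]]
Verify stationarity: grad f(x*) = H x* + g = (0, 0).
Eigenvalues of H: -9.8541, -3.1459.
Both eigenvalues < 0, so H is negative definite -> x* is a strict local max.

max


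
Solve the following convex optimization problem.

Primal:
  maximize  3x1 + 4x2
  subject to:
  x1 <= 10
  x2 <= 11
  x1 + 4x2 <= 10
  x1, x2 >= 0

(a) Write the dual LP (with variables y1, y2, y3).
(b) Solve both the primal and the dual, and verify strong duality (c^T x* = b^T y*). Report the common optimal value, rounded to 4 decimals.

The standard primal-dual pair for 'max c^T x s.t. A x <= b, x >= 0' is:
  Dual:  min b^T y  s.t.  A^T y >= c,  y >= 0.

So the dual LP is:
  minimize  10y1 + 11y2 + 10y3
  subject to:
    y1 + y3 >= 3
    y2 + 4y3 >= 4
    y1, y2, y3 >= 0

Solving the primal: x* = (10, 0).
  primal value c^T x* = 30.
Solving the dual: y* = (2, 0, 1).
  dual value b^T y* = 30.
Strong duality: c^T x* = b^T y*. Confirmed.

30


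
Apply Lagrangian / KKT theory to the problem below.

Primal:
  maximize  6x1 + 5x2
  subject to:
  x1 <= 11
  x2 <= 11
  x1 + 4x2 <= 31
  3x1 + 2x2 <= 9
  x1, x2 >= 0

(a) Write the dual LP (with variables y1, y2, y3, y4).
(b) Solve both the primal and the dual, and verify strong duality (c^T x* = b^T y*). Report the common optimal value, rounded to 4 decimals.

The standard primal-dual pair for 'max c^T x s.t. A x <= b, x >= 0' is:
  Dual:  min b^T y  s.t.  A^T y >= c,  y >= 0.

So the dual LP is:
  minimize  11y1 + 11y2 + 31y3 + 9y4
  subject to:
    y1 + y3 + 3y4 >= 6
    y2 + 4y3 + 2y4 >= 5
    y1, y2, y3, y4 >= 0

Solving the primal: x* = (0, 4.5).
  primal value c^T x* = 22.5.
Solving the dual: y* = (0, 0, 0, 2.5).
  dual value b^T y* = 22.5.
Strong duality: c^T x* = b^T y*. Confirmed.

22.5


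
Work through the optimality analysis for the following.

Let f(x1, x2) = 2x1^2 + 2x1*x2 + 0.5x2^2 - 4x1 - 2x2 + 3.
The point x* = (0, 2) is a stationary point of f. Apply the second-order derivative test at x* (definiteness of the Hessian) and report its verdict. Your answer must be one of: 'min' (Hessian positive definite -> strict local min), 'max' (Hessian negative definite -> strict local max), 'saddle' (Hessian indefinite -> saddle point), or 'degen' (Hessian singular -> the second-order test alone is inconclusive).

Compute the Hessian H = grad^2 f:
  H = [[4, 2], [2, 1]]
Verify stationarity: grad f(x*) = H x* + g = (0, 0).
Eigenvalues of H: 0, 5.
H has a zero eigenvalue (singular; positive semidefinite but not definite), so H is neither positive definite, negative definite, nor indefinite. The second-order test alone is inconclusive -> degen.
(Indeed, f is constant along the null direction of H through x*, so x* is not a strict local extremum.)

degen
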